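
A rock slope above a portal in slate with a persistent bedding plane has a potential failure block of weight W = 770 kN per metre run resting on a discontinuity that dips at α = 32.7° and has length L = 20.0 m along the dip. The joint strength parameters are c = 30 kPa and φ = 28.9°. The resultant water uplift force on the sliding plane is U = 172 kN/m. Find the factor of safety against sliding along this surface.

FS = 2.07

Resolving the block weight along and normal to the plane and applying the Mohr–Coulomb strength on the joint:
N' = W cosα − U = 770·cos32.7° − 172 = 476.0 kN/m
Driving force T = W sinα = 770·sin32.7° = 416.0 kN/m
Resisting force R = c·L + N'·tanφ = 30·20.0 + 476.0·tan28.9° = 600.0 + 262.7 = 862.7 kN/m
FS = R / T = 862.7 / 416.0 = 2.074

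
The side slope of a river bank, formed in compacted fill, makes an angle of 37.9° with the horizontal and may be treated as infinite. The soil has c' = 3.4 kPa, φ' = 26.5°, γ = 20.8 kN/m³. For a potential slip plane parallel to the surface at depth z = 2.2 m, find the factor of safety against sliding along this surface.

FS = 0.79

For an infinite slope with a slip plane parallel to the surface (no pore pressure): FS = [c' + γz cos²β tanφ'] / [γz sinβ cosβ].
γz = 20.8·2.2 = 45.76 kN/m²
Numerator = 3.4 + 45.76·cos²37.9°·tan26.5° = 3.4 + 45.76·0.6227·0.4986 = 17.606 kPa
Denominator = 45.76·sin37.9°·cos37.9° = 45.76·0.6143·0.7891 = 22.181 kPa
FS = 17.606 / 22.181 = 0.794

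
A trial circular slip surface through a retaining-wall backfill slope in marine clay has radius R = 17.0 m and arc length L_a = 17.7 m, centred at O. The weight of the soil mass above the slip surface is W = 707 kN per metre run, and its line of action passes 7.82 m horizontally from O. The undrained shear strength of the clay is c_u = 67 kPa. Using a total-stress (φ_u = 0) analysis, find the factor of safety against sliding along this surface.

Taking moments about the centre O, the resisting moment is provided by the undrained shear strength acting along the arc:
M_R = c_u·L_a·R = 67·17.70·17.0 = 20160.3 kN·m/m
M_D = W·d = 707·7.82 = 5528.7 kN·m/m
FS = M_R / M_D = 20160.3 / 5528.7 = 3.646

FS = 3.65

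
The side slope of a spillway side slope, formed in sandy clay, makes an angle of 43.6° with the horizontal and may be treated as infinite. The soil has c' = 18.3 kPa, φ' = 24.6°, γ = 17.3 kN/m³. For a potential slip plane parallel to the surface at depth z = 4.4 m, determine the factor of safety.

For an infinite slope with a slip plane parallel to the surface (no pore pressure): FS = [c' + γz cos²β tanφ'] / [γz sinβ cosβ].
γz = 17.3·4.4 = 76.12 kN/m²
Numerator = 18.3 + 76.12·cos²43.6°·tan24.6° = 18.3 + 76.12·0.5244·0.4578 = 36.576 kPa
Denominator = 76.12·sin43.6°·cos43.6° = 76.12·0.6896·0.7242 = 38.015 kPa
FS = 36.576 / 38.015 = 0.962

FS = 0.96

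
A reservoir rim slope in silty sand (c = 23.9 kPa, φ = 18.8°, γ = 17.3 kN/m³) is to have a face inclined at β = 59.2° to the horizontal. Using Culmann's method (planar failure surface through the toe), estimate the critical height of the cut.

Culmann's analysis gives the critical failure plane at α_cr = (β + φ)/2 = (59.2 + 18.8)/2 = 39.0°, and the critical height
H_c = (4c/γ) · sinβ cosφ / [1 − cos(β − φ)]
    = (4·23.9/17.3) · sin59.2°·cos18.8° / [1 − cos(40.4°)]
    = 5.526 · 0.8590·0.9466 / [1 − 0.7615]
    = 5.526 · 0.8131 / 0.2385
    = 18.84 m

H_c = 18.84 m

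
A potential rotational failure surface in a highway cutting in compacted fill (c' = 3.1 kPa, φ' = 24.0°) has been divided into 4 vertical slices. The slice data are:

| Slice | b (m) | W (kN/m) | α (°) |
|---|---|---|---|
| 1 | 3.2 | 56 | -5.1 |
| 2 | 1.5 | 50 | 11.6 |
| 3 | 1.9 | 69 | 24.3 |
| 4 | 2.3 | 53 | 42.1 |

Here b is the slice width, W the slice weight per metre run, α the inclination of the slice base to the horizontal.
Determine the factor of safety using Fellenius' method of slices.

Ordinary method of slices: FS = Σ[c'·Δl_i + (W_i cosα_i)·tanφ'] / Σ W_i sinα_i, with Δl_i = b_i / cosα_i.
Slice 1: Δl = 3.2/cos(-5.1°) = 3.213 m; N'_1 = 56·cos(-5.1°) = 55.8; c'Δl = 9.96; W sinα = -5.0
Slice 2: Δl = 1.5/cos11.6° = 1.531 m; N'_2 = 50·cos11.6° = 49.0; c'Δl = 4.75; W sinα = 10.1
Slice 3: Δl = 1.9/cos24.3° = 2.085 m; N'_3 = 69·cos24.3° = 62.9; c'Δl = 6.46; W sinα = 28.4
Slice 4: Δl = 2.3/cos42.1° = 3.100 m; N'_4 = 53·cos42.1° = 39.3; c'Δl = 9.61; W sinα = 35.5
Σc'Δl = 30.8 kN/m; ΣN' = 207.0 kN/m; ΣW sinα = 69.0 kN/m
Resisting = 30.8 + 207.0·tan24.0° = 30.8 + 92.1 = 122.9 kN/m
FS = 122.9 / 69.0 = 1.781

FS = 1.78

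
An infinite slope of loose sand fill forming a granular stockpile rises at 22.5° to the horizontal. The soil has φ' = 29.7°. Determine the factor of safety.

FS = 1.38

For a dry cohesionless infinite slope the factor of safety is FS = tanφ' / tanβ.
FS = tan29.7° / tan22.5° = 0.5704 / 0.4142 = 1.377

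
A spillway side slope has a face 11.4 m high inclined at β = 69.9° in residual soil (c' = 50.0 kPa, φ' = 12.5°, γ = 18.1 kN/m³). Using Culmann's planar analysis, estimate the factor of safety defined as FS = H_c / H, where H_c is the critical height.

H_c = (4c'/γ) · sinβ cosφ' / [1 − cos(β − φ')]
    = (4·50.0/18.1) · sin69.9°·cos12.5° / [1 − cos57.4°]
    = 11.050 · 0.9168 / 0.4612 = 21.96 m
FS = H_c / H = 21.96 / 11.4 = 1.927

FS = 1.93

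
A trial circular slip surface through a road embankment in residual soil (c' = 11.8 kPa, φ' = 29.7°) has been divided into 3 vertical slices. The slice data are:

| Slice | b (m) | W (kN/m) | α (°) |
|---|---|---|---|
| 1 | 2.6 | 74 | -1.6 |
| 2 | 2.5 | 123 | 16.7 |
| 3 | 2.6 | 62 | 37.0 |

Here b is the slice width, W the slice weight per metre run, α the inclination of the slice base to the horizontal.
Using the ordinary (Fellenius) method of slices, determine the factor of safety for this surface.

FS = 3.36

Ordinary method of slices: FS = Σ[c'·Δl_i + (W_i cosα_i)·tanφ'] / Σ W_i sinα_i, with Δl_i = b_i / cosα_i.
Slice 1: Δl = 2.6/cos(-1.6°) = 2.601 m; N'_1 = 74·cos(-1.6°) = 74.0; c'Δl = 30.69; W sinα = -2.1
Slice 2: Δl = 2.5/cos16.7° = 2.610 m; N'_2 = 123·cos16.7° = 117.8; c'Δl = 30.80; W sinα = 35.3
Slice 3: Δl = 2.6/cos37.0° = 3.256 m; N'_3 = 62·cos37.0° = 49.5; c'Δl = 38.42; W sinα = 37.3
Σc'Δl = 99.9 kN/m; ΣN' = 241.3 kN/m; ΣW sinα = 70.6 kN/m
Resisting = 99.9 + 241.3·tan29.7° = 99.9 + 137.6 = 237.5 kN/m
FS = 237.5 / 70.6 = 3.365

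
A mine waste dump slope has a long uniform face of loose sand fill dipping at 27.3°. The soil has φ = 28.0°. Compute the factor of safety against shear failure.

For a dry cohesionless infinite slope the factor of safety is FS = tanφ / tanβ.
FS = tan28.0° / tan27.3° = 0.5317 / 0.5161 = 1.030

FS = 1.03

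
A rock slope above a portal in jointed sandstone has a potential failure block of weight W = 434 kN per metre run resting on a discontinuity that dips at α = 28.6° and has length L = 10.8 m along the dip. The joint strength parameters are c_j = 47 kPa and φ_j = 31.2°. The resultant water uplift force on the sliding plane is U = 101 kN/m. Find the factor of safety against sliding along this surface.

Resolving the block weight along and normal to the plane and applying the Mohr–Coulomb strength on the joint:
N' = W cosα − U = 434·cos28.6° − 101 = 280.0 kN/m
Driving force T = W sinα = 434·sin28.6° = 207.8 kN/m
Resisting force R = c_j·L + N'·tanφ_j = 47·10.8 + 280.0·tan31.2° = 507.6 + 169.6 = 677.2 kN/m
FS = R / T = 677.2 / 207.8 = 3.260

FS = 3.26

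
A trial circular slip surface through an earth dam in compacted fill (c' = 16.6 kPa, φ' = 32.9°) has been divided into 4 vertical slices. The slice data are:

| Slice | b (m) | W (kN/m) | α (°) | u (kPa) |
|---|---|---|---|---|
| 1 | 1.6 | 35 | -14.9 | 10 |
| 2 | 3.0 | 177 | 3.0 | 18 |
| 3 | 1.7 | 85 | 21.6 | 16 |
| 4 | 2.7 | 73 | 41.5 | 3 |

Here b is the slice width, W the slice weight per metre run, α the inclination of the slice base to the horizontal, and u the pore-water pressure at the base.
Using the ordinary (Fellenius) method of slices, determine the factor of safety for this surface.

FS = 3.99

Ordinary method of slices: FS = Σ[c'·Δl_i + (W_i cosα_i − u_i·Δl_i)·tanφ'] / Σ W_i sinα_i, with Δl_i = b_i / cosα_i.
Slice 1: Δl = 1.6/cos(-14.9°) = 1.656 m; N'_1 = 35·cos(-14.9°) − 10·1.656 = 17.3; c'Δl = 27.48; W sinα = -9.0
Slice 2: Δl = 3.0/cos3.0° = 3.004 m; N'_2 = 177·cos3.0° − 18·3.004 = 122.7; c'Δl = 49.87; W sinα = 9.3
Slice 3: Δl = 1.7/cos21.6° = 1.828 m; N'_3 = 85·cos21.6° − 16·1.828 = 49.8; c'Δl = 30.35; W sinα = 31.3
Slice 4: Δl = 2.7/cos41.5° = 3.605 m; N'_4 = 73·cos41.5° − 3·3.605 = 43.9; c'Δl = 59.84; W sinα = 48.4
Σc'Δl = 167.5 kN/m; ΣN' = 233.6 kN/m; ΣW sinα = 79.9 kN/m
Resisting = 167.5 + 233.6·tan32.9° = 167.5 + 151.1 = 318.7 kN/m
FS = 318.7 / 79.9 = 3.987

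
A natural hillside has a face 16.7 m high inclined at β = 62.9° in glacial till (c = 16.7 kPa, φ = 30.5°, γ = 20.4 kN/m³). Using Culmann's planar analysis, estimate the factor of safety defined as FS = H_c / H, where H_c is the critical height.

H_c = (4c/γ) · sinβ cosφ / [1 − cos(β − φ)]
    = (4·16.7/20.4) · sin62.9°·cos30.5° / [1 − cos32.4°]
    = 3.275 · 0.7670 / 0.1557 = 16.13 m
FS = H_c / H = 16.13 / 16.7 = 0.966

FS = 0.97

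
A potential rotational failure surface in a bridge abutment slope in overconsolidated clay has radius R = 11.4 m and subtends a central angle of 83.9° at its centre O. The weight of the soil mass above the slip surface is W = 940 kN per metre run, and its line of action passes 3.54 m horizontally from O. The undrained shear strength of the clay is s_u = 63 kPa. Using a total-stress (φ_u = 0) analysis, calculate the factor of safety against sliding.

Taking moments about the centre O, the resisting moment is provided by the undrained shear strength acting along the arc:
Arc length L_a = R·θ = 11.4·(83.9°·π/180) = 11.4·1.4643 = 16.69 m
M_R = s_u·L_a·R = 63·16.69·11.4 = 11989.2 kN·m/m
M_D = W·d = 940·3.54 = 3327.6 kN·m/m
FS = M_R / M_D = 11989.2 / 3327.6 = 3.603

FS = 3.60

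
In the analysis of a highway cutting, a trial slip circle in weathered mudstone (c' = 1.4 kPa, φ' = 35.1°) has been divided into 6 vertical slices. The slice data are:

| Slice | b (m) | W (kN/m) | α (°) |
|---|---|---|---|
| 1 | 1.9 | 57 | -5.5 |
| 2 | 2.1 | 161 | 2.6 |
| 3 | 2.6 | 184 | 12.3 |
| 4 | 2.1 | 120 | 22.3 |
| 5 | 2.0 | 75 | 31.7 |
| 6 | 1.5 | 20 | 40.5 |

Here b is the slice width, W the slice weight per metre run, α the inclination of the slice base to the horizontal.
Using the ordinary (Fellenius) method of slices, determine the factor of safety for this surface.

Ordinary method of slices: FS = Σ[c'·Δl_i + (W_i cosα_i)·tanφ'] / Σ W_i sinα_i, with Δl_i = b_i / cosα_i.
Slice 1: Δl = 1.9/cos(-5.5°) = 1.909 m; N'_1 = 57·cos(-5.5°) = 56.7; c'Δl = 2.67; W sinα = -5.5
Slice 2: Δl = 2.1/cos2.6° = 2.102 m; N'_2 = 161·cos2.6° = 160.8; c'Δl = 2.94; W sinα = 7.3
Slice 3: Δl = 2.6/cos12.3° = 2.661 m; N'_3 = 184·cos12.3° = 179.8; c'Δl = 3.73; W sinα = 39.2
Slice 4: Δl = 2.1/cos22.3° = 2.270 m; N'_4 = 120·cos22.3° = 111.0; c'Δl = 3.18; W sinα = 45.5
Slice 5: Δl = 2.0/cos31.7° = 2.351 m; N'_5 = 75·cos31.7° = 63.8; c'Δl = 3.29; W sinα = 39.4
Slice 6: Δl = 1.5/cos40.5° = 1.973 m; N'_6 = 20·cos40.5° = 15.2; c'Δl = 2.76; W sinα = 13.0
Σc'Δl = 18.6 kN/m; ΣN' = 587.4 kN/m; ΣW sinα = 139.0 kN/m
Resisting = 18.6 + 587.4·tan35.1° = 18.6 + 412.8 = 431.4 kN/m
FS = 431.4 / 139.0 = 3.104

FS = 3.10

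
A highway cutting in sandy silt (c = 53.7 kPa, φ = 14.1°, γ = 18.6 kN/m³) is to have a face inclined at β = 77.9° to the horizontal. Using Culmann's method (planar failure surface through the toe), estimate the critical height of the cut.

Culmann's analysis gives the critical failure plane at α_cr = (β + φ)/2 = (77.9 + 14.1)/2 = 46.0°, and the critical height
H_c = (4c/γ) · sinβ cosφ / [1 − cos(β − φ)]
    = (4·53.7/18.6) · sin77.9°·cos14.1° / [1 − cos(63.8°)]
    = 11.548 · 0.9778·0.9699 / [1 − 0.4415]
    = 11.548 · 0.9483 / 0.5585
    = 19.61 m

H_c = 19.61 m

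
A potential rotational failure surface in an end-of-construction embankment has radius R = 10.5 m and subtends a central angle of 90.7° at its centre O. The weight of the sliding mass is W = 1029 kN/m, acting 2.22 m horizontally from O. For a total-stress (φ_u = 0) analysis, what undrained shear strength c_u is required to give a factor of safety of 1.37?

c_u = 17.9 kPa

FS = c_u·L_a·R / (W·d), so c_u = FS·W·d / (L_a·R).
Arc length L_a = R·θ = 10.5·(90.7°·π/180) = 10.5·1.5830 = 16.62 m
c_u = 1.37·1029·2.22 / (16.62·10.5) = 3129.6 / 174.53 = 17.93 kPa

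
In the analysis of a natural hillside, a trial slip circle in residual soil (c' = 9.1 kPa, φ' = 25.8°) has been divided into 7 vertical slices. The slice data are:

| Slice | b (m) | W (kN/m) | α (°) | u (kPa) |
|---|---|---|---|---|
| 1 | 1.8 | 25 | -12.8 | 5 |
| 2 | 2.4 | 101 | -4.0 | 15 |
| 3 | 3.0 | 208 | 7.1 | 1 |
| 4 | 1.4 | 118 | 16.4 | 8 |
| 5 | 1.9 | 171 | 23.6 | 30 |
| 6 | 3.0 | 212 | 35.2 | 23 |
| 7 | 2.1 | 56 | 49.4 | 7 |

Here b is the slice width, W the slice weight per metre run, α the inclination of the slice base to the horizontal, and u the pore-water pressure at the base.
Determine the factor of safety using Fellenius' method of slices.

FS = 1.58

Ordinary method of slices: FS = Σ[c'·Δl_i + (W_i cosα_i − u_i·Δl_i)·tanφ'] / Σ W_i sinα_i, with Δl_i = b_i / cosα_i.
Slice 1: Δl = 1.8/cos(-12.8°) = 1.846 m; N'_1 = 25·cos(-12.8°) − 5·1.846 = 15.1; c'Δl = 16.80; W sinα = -5.5
Slice 2: Δl = 2.4/cos(-4.0°) = 2.406 m; N'_2 = 101·cos(-4.0°) − 15·2.406 = 64.7; c'Δl = 21.89; W sinα = -7.0
Slice 3: Δl = 3.0/cos7.1° = 3.023 m; N'_3 = 208·cos7.1° − 1·3.023 = 203.4; c'Δl = 27.51; W sinα = 25.7
Slice 4: Δl = 1.4/cos16.4° = 1.459 m; N'_4 = 118·cos16.4° − 8·1.459 = 101.5; c'Δl = 13.28; W sinα = 33.3
Slice 5: Δl = 1.9/cos23.6° = 2.073 m; N'_5 = 171·cos23.6° − 30·2.073 = 94.5; c'Δl = 18.87; W sinα = 68.5
Slice 6: Δl = 3.0/cos35.2° = 3.671 m; N'_6 = 212·cos35.2° − 23·3.671 = 88.8; c'Δl = 33.41; W sinα = 122.2
Slice 7: Δl = 2.1/cos49.4° = 3.227 m; N'_7 = 56·cos49.4° − 7·3.227 = 13.9; c'Δl = 29.37; W sinα = 42.5
Σc'Δl = 161.1 kN/m; ΣN' = 581.9 kN/m; ΣW sinα = 279.6 kN/m
Resisting = 161.1 + 581.9·tan25.8° = 161.1 + 281.3 = 442.4 kN/m
FS = 442.4 / 279.6 = 1.582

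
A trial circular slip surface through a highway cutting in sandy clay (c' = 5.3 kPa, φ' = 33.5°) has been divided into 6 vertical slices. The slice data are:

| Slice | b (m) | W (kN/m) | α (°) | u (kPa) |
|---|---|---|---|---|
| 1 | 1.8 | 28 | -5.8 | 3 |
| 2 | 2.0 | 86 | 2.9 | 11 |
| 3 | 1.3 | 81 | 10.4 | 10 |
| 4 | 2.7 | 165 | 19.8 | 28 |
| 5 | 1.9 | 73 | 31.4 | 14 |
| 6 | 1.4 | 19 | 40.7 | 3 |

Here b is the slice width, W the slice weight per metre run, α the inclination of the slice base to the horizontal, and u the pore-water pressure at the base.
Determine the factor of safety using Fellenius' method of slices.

FS = 1.97

Ordinary method of slices: FS = Σ[c'·Δl_i + (W_i cosα_i − u_i·Δl_i)·tanφ'] / Σ W_i sinα_i, with Δl_i = b_i / cosα_i.
Slice 1: Δl = 1.8/cos(-5.8°) = 1.809 m; N'_1 = 28·cos(-5.8°) − 3·1.809 = 22.4; c'Δl = 9.59; W sinα = -2.8
Slice 2: Δl = 2.0/cos2.9° = 2.003 m; N'_2 = 86·cos2.9° − 11·2.003 = 63.9; c'Δl = 10.61; W sinα = 4.4
Slice 3: Δl = 1.3/cos10.4° = 1.322 m; N'_3 = 81·cos10.4° − 10·1.322 = 66.5; c'Δl = 7.01; W sinα = 14.6
Slice 4: Δl = 2.7/cos19.8° = 2.870 m; N'_4 = 165·cos19.8° − 28·2.870 = 74.9; c'Δl = 15.21; W sinα = 55.9
Slice 5: Δl = 1.9/cos31.4° = 2.226 m; N'_5 = 73·cos31.4° − 14·2.226 = 31.1; c'Δl = 11.80; W sinα = 38.0
Slice 6: Δl = 1.4/cos40.7° = 1.847 m; N'_6 = 19·cos40.7° − 3·1.847 = 8.9; c'Δl = 9.79; W sinα = 12.4
Σc'Δl = 64.0 kN/m; ΣN' = 267.6 kN/m; ΣW sinα = 122.5 kN/m
Resisting = 64.0 + 267.6·tan33.5° = 64.0 + 177.2 = 241.2 kN/m
FS = 241.2 / 122.5 = 1.969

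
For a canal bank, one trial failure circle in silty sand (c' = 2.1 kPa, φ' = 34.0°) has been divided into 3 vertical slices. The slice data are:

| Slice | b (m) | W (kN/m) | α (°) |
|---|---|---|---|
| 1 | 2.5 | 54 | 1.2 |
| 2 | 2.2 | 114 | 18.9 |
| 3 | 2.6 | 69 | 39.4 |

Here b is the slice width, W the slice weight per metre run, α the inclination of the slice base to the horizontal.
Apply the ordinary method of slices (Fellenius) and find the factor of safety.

FS = 1.98

Ordinary method of slices: FS = Σ[c'·Δl_i + (W_i cosα_i)·tanφ'] / Σ W_i sinα_i, with Δl_i = b_i / cosα_i.
Slice 1: Δl = 2.5/cos1.2° = 2.501 m; N'_1 = 54·cos1.2° = 54.0; c'Δl = 5.25; W sinα = 1.1
Slice 2: Δl = 2.2/cos18.9° = 2.325 m; N'_2 = 114·cos18.9° = 107.9; c'Δl = 4.88; W sinα = 36.9
Slice 3: Δl = 2.6/cos39.4° = 3.365 m; N'_3 = 69·cos39.4° = 53.3; c'Δl = 7.07; W sinα = 43.8
Σc'Δl = 17.2 kN/m; ΣN' = 215.2 kN/m; ΣW sinα = 81.9 kN/m
Resisting = 17.2 + 215.2·tan34.0° = 17.2 + 145.1 = 162.3 kN/m
FS = 162.3 / 81.9 = 1.983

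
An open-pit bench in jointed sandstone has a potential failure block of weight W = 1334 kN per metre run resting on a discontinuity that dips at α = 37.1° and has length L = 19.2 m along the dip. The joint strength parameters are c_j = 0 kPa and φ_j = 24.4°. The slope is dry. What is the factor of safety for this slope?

Resolving the block weight along and normal to the plane and applying the Mohr–Coulomb strength on the joint:
N' = W cosα = 1334·cos37.1° = 1064.0 kN/m
Driving force T = W sinα = 1334·sin37.1° = 804.7 kN/m
Resisting force R = c_j·L + N'·tanφ_j = 0·19.2 + 1064.0·tan24.4° = 0.0 + 482.6 = 482.6 kN/m
FS = R / T = 482.6 / 804.7 = 0.600

FS = 0.60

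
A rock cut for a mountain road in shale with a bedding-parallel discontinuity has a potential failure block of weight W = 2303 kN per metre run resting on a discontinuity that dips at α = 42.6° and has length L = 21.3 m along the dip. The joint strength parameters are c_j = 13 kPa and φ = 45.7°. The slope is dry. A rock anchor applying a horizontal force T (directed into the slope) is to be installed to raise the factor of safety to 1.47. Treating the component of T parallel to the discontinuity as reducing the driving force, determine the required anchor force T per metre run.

Resolving forces along and normal to the sliding plane, with the horizontal anchor force T adding T·sinα to the effective normal force and T·cosα acting up the plane against the driving force:
FS = [c_jL + (W cosα + T sinα) tanφ] / [W sinα − T cosα]
Without the anchor: N' = 1695.2 kN/m, driving T_d = 1558.8 kN/m, resisting R = 13·21.3 + 1695.2·tan45.7° = 2014.1 kN/m, FS = 1.29.
Setting FS = 1.47 and solving for T:
1.47·(1558.8 − T cos42.6°) = 2014.1 + T sin42.6°·tan45.7°
T·(sin42.6°·tan45.7° + 1.47·cos42.6°) = 1.47·1558.8 − 2014.1
T·(0.6769·1.0247 + 1.47·0.7361) = 2291.5 − 2014.1 = 277.4
T·1.7757 = 277.4
T = 156.2 kN/m

T = 156 kN/m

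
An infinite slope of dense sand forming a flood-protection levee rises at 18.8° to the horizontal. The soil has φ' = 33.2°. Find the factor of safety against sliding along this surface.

For a dry cohesionless infinite slope the factor of safety is FS = tanφ' / tanβ.
FS = tan33.2° / tan18.8° = 0.6544 / 0.3404 = 1.922

FS = 1.92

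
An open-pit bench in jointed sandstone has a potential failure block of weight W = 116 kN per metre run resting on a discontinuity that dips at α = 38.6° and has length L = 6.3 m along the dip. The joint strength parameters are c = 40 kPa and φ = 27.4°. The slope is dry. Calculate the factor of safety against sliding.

FS = 4.13

Resolving the block weight along and normal to the plane and applying the Mohr–Coulomb strength on the joint:
N' = W cosα = 116·cos38.6° = 90.7 kN/m
Driving force T = W sinα = 116·sin38.6° = 72.4 kN/m
Resisting force R = c·L + N'·tanφ = 40·6.3 + 90.7·tan27.4° = 252.0 + 47.0 = 299.0 kN/m
FS = R / T = 299.0 / 72.4 = 4.131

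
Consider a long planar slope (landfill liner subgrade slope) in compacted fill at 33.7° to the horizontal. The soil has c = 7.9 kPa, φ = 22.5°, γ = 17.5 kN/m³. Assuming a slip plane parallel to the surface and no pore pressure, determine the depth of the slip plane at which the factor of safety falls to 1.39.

Setting FS = 1.39 in FS = [c + γz cos²β tanφ] / [γz sinβ cosβ] and solving for z:
z = c / [γ cosβ (FS·sinβ − cosβ·tanφ)]
  = 7.9 / [17.5·cos33.7°·(1.39·sin33.7° − cos33.7°·tan22.5°)]
  = 7.9 / [17.5·0.8320·(1.39·0.5548 − 0.8320·0.4142)]
  = 7.9 / 6.2113 = 1.272 m

z = 1.27 m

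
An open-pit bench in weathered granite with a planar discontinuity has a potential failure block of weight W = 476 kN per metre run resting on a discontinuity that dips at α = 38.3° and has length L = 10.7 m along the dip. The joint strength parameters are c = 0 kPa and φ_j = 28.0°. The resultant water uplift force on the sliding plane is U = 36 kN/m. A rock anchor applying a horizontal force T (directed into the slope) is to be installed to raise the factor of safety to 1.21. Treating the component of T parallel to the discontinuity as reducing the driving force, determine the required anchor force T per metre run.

Resolving forces along and normal to the sliding plane, with the horizontal anchor force T adding T·sinα to the effective normal force and T·cosα acting up the plane against the driving force:
FS = [cL + (W cosα − U + T sinα) tanφ_j] / [W sinα − T cosα]
Without the anchor: N' = 337.6 kN/m, driving T_d = 295.0 kN/m, resisting R = 0·10.7 + 337.6·tan28.0° = 179.5 kN/m, FS = 0.61.
Setting FS = 1.21 and solving for T:
1.21·(295.0 − T cos38.3°) = 179.5 + T sin38.3°·tan28.0°
T·(sin38.3°·tan28.0° + 1.21·cos38.3°) = 1.21·295.0 − 179.5
T·(0.6198·0.5317 + 1.21·0.7848) = 357.0 − 179.5 = 177.5
T·1.2791 = 177.5
T = 138.8 kN/m

T = 139 kN/m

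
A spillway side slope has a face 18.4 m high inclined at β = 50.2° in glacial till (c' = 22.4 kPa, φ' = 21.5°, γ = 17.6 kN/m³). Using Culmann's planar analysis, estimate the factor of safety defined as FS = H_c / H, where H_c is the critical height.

H_c = (4c'/γ) · sinβ cosφ' / [1 − cos(β − φ')]
    = (4·22.4/17.6) · sin50.2°·cos21.5° / [1 − cos28.7°]
    = 5.091 · 0.7148 / 0.1229 = 29.62 m
FS = H_c / H = 29.62 / 18.4 = 1.610

FS = 1.61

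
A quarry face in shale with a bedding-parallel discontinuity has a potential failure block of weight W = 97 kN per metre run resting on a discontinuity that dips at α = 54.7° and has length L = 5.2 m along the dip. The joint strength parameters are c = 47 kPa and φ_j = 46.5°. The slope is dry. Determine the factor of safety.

Resolving the block weight along and normal to the plane and applying the Mohr–Coulomb strength on the joint:
N' = W cosα = 97·cos54.7° = 56.1 kN/m
Driving force T = W sinα = 97·sin54.7° = 79.2 kN/m
Resisting force R = c·L + N'·tanφ_j = 47·5.2 + 56.1·tan46.5° = 244.4 + 59.1 = 303.5 kN/m
FS = R / T = 303.5 / 79.2 = 3.833

FS = 3.83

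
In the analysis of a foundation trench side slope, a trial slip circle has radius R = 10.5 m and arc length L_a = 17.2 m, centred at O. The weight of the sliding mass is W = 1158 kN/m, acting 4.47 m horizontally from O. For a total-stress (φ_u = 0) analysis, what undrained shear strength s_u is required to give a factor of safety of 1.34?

FS = s_u·L_a·R / (W·d), so s_u = FS·W·d / (L_a·R).
s_u = 1.34·1158·4.47 / (17.20·10.5) = 6936.2 / 180.60 = 38.41 kPa

s_u = 38.4 kPa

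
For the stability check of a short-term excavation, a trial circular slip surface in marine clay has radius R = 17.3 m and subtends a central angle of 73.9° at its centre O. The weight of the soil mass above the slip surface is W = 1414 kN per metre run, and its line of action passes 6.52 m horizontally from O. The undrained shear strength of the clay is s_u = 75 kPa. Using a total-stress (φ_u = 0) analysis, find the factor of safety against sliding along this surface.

FS = 3.14

Taking moments about the centre O, the resisting moment is provided by the undrained shear strength acting along the arc:
Arc length L_a = R·θ = 17.3·(73.9°·π/180) = 17.3·1.2898 = 22.31 m
M_R = s_u·L_a·R = 75·22.31·17.3 = 28951.8 kN·m/m
M_D = W·d = 1414·6.52 = 9219.3 kN·m/m
FS = M_R / M_D = 28951.8 / 9219.3 = 3.140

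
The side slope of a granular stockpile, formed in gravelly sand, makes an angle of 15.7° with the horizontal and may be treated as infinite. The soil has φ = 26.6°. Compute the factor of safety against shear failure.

For a dry cohesionless infinite slope the factor of safety is FS = tanφ / tanβ.
FS = tan26.6° / tan15.7° = 0.5008 / 0.2811 = 1.782

FS = 1.78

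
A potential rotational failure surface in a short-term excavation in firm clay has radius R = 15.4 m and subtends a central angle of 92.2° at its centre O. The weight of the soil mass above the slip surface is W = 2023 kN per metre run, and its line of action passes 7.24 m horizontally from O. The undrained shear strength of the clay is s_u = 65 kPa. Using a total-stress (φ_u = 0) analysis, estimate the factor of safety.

FS = 1.69

Taking moments about the centre O, the resisting moment is provided by the undrained shear strength acting along the arc:
Arc length L_a = R·θ = 15.4·(92.2°·π/180) = 15.4·1.6092 = 24.78 m
M_R = s_u·L_a·R = 65·24.78·15.4 = 24806.4 kN·m/m
M_D = W·d = 2023·7.24 = 14646.5 kN·m/m
FS = M_R / M_D = 24806.4 / 14646.5 = 1.694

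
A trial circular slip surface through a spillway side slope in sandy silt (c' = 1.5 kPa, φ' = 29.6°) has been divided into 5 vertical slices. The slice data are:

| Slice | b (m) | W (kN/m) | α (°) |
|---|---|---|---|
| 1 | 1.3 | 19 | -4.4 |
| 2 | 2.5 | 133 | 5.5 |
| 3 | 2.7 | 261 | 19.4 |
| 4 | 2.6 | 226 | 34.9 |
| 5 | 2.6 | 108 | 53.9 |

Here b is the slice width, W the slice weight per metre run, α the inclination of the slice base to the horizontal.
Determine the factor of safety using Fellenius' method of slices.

FS = 1.24

Ordinary method of slices: FS = Σ[c'·Δl_i + (W_i cosα_i)·tanφ'] / Σ W_i sinα_i, with Δl_i = b_i / cosα_i.
Slice 1: Δl = 1.3/cos(-4.4°) = 1.304 m; N'_1 = 19·cos(-4.4°) = 18.9; c'Δl = 1.96; W sinα = -1.5
Slice 2: Δl = 2.5/cos5.5° = 2.512 m; N'_2 = 133·cos5.5° = 132.4; c'Δl = 3.77; W sinα = 12.7
Slice 3: Δl = 2.7/cos19.4° = 2.863 m; N'_3 = 261·cos19.4° = 246.2; c'Δl = 4.29; W sinα = 86.7
Slice 4: Δl = 2.6/cos34.9° = 3.170 m; N'_4 = 226·cos34.9° = 185.4; c'Δl = 4.76; W sinα = 129.3
Slice 5: Δl = 2.6/cos53.9° = 4.413 m; N'_5 = 108·cos53.9° = 63.6; c'Δl = 6.62; W sinα = 87.3
Σc'Δl = 21.4 kN/m; ΣN' = 646.5 kN/m; ΣW sinα = 314.6 kN/m
Resisting = 21.4 + 646.5·tan29.6° = 21.4 + 367.3 = 388.7 kN/m
FS = 388.7 / 314.6 = 1.236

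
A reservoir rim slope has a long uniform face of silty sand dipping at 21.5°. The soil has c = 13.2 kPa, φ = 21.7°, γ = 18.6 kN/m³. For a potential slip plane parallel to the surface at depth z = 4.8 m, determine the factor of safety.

FS = 1.44

For an infinite slope with a slip plane parallel to the surface (no pore pressure): FS = [c + γz cos²β tanφ] / [γz sinβ cosβ].
γz = 18.6·4.8 = 89.28 kN/m²
Numerator = 13.2 + 89.28·cos²21.5°·tan21.7° = 13.2 + 89.28·0.8657·0.3979 = 43.956 kPa
Denominator = 89.28·sin21.5°·cos21.5° = 89.28·0.3665·0.9304 = 30.444 kPa
FS = 43.956 / 30.444 = 1.444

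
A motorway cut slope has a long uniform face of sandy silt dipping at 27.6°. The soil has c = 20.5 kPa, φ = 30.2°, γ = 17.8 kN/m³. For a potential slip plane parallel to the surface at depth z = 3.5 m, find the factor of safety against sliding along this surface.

FS = 1.91

For an infinite slope with a slip plane parallel to the surface (no pore pressure): FS = [c + γz cos²β tanφ] / [γz sinβ cosβ].
γz = 17.8·3.5 = 62.30 kN/m²
Numerator = 20.5 + 62.30·cos²27.6°·tan30.2° = 20.5 + 62.30·0.7854·0.5820 = 48.977 kPa
Denominator = 62.30·sin27.6°·cos27.6° = 62.30·0.4633·0.8862 = 25.579 kPa
FS = 48.977 / 25.579 = 1.915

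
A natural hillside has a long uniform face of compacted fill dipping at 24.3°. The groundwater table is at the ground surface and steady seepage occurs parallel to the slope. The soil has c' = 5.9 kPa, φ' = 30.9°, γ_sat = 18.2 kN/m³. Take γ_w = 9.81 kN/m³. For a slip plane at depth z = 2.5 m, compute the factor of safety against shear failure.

With seepage parallel to the slope and the water table at the surface, the effective normal stress on the slip plane uses the buoyant unit weight γ' = γ_sat − γ_w while the driving shear stress uses γ_sat:
FS = [c' + γ' z cos²β tanφ'] / [γ_sat z sinβ cosβ]
γ' = 18.2 − 9.81 = 8.39 kN/m³
Numerator = 5.9 + 8.39·2.5·cos²24.3°·tan30.9° = 5.9 + 8.39·2.5·0.8307·0.5985 = 16.327 kPa
Denominator = 18.2·2.5·sin24.3°·cos24.3° = 18.2·2.5·0.4115·0.9114 = 17.065 kPa
FS = 16.327 / 17.065 = 0.957

FS = 0.96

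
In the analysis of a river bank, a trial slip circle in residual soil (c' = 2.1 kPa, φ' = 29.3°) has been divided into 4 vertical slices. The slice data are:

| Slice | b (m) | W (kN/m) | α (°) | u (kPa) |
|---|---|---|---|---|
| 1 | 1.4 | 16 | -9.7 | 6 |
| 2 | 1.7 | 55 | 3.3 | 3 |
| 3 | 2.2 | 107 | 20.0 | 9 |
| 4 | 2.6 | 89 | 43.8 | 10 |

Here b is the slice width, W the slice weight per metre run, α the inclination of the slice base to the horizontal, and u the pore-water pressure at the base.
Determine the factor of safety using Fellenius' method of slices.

FS = 1.13

Ordinary method of slices: FS = Σ[c'·Δl_i + (W_i cosα_i − u_i·Δl_i)·tanφ'] / Σ W_i sinα_i, with Δl_i = b_i / cosα_i.
Slice 1: Δl = 1.4/cos(-9.7°) = 1.420 m; N'_1 = 16·cos(-9.7°) − 6·1.420 = 7.2; c'Δl = 2.98; W sinα = -2.7
Slice 2: Δl = 1.7/cos3.3° = 1.703 m; N'_2 = 55·cos3.3° − 3·1.703 = 49.8; c'Δl = 3.58; W sinα = 3.2
Slice 3: Δl = 2.2/cos20.0° = 2.341 m; N'_3 = 107·cos20.0° − 9·2.341 = 79.5; c'Δl = 4.92; W sinα = 36.6
Slice 4: Δl = 2.6/cos43.8° = 3.602 m; N'_4 = 89·cos43.8° − 10·3.602 = 28.2; c'Δl = 7.56; W sinα = 61.6
Σc'Δl = 19.0 kN/m; ΣN' = 164.7 kN/m; ΣW sinα = 98.7 kN/m
Resisting = 19.0 + 164.7·tan29.3° = 19.0 + 92.4 = 111.5 kN/m
FS = 111.5 / 98.7 = 1.130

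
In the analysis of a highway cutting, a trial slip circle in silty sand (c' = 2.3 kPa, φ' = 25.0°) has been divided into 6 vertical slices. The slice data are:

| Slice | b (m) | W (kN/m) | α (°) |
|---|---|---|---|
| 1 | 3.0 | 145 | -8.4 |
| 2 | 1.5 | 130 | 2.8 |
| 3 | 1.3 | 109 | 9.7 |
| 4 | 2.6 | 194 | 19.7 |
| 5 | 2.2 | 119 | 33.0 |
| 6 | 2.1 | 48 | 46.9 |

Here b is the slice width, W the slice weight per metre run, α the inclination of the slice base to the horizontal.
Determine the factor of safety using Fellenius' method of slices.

FS = 2.12

Ordinary method of slices: FS = Σ[c'·Δl_i + (W_i cosα_i)·tanφ'] / Σ W_i sinα_i, with Δl_i = b_i / cosα_i.
Slice 1: Δl = 3.0/cos(-8.4°) = 3.033 m; N'_1 = 145·cos(-8.4°) = 143.4; c'Δl = 6.97; W sinα = -21.2
Slice 2: Δl = 1.5/cos2.8° = 1.502 m; N'_2 = 130·cos2.8° = 129.8; c'Δl = 3.45; W sinα = 6.4
Slice 3: Δl = 1.3/cos9.7° = 1.319 m; N'_3 = 109·cos9.7° = 107.4; c'Δl = 3.03; W sinα = 18.4
Slice 4: Δl = 2.6/cos19.7° = 2.762 m; N'_4 = 194·cos19.7° = 182.6; c'Δl = 6.35; W sinα = 65.4
Slice 5: Δl = 2.2/cos33.0° = 2.623 m; N'_5 = 119·cos33.0° = 99.8; c'Δl = 6.03; W sinα = 64.8
Slice 6: Δl = 2.1/cos46.9° = 3.073 m; N'_6 = 48·cos46.9° = 32.8; c'Δl = 7.07; W sinα = 35.0
Σc'Δl = 32.9 kN/m; ΣN' = 696.0 kN/m; ΣW sinα = 168.8 kN/m
Resisting = 32.9 + 696.0·tan25.0° = 32.9 + 324.5 = 357.5 kN/m
FS = 357.5 / 168.8 = 2.118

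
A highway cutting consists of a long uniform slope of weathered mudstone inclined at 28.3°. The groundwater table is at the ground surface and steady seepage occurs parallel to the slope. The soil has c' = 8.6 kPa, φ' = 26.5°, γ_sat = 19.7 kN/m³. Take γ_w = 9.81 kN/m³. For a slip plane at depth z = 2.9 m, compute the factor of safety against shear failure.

FS = 0.83

With seepage parallel to the slope and the water table at the surface, the effective normal stress on the slip plane uses the buoyant unit weight γ' = γ_sat − γ_w while the driving shear stress uses γ_sat:
FS = [c' + γ' z cos²β tanφ'] / [γ_sat z sinβ cosβ]
γ' = 19.7 − 9.81 = 9.89 kN/m³
Numerator = 8.6 + 9.89·2.9·cos²28.3°·tan26.5° = 8.6 + 9.89·2.9·0.7752·0.4986 = 19.686 kPa
Denominator = 19.7·2.9·sin28.3°·cos28.3° = 19.7·2.9·0.4741·0.8805 = 23.847 kPa
FS = 19.686 / 23.847 = 0.825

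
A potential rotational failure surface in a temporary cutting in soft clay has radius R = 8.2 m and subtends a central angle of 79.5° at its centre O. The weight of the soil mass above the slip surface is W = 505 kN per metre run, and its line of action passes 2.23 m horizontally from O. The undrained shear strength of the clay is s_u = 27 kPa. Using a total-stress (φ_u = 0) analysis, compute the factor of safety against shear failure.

FS = 2.24

Taking moments about the centre O, the resisting moment is provided by the undrained shear strength acting along the arc:
Arc length L_a = R·θ = 8.2·(79.5°·π/180) = 8.2·1.3875 = 11.38 m
M_R = s_u·L_a·R = 27·11.38·8.2 = 2519.0 kN·m/m
M_D = W·d = 505·2.23 = 1126.2 kN·m/m
FS = M_R / M_D = 2519.0 / 1126.2 = 2.237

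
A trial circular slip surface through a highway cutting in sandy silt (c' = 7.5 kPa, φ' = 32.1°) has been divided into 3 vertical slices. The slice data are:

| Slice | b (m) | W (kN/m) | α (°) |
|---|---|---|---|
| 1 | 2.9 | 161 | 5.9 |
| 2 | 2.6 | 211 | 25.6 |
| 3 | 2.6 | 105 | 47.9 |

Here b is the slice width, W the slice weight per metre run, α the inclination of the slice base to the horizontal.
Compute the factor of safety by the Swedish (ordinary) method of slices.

Ordinary method of slices: FS = Σ[c'·Δl_i + (W_i cosα_i)·tanφ'] / Σ W_i sinα_i, with Δl_i = b_i / cosα_i.
Slice 1: Δl = 2.9/cos5.9° = 2.915 m; N'_1 = 161·cos5.9° = 160.1; c'Δl = 21.87; W sinα = 16.5
Slice 2: Δl = 2.6/cos25.6° = 2.883 m; N'_2 = 211·cos25.6° = 190.3; c'Δl = 21.62; W sinα = 91.2
Slice 3: Δl = 2.6/cos47.9° = 3.878 m; N'_3 = 105·cos47.9° = 70.4; c'Δl = 29.09; W sinα = 77.9
Σc'Δl = 72.6 kN/m; ΣN' = 420.8 kN/m; ΣW sinα = 185.6 kN/m
Resisting = 72.6 + 420.8·tan32.1° = 72.6 + 264.0 = 336.6 kN/m
FS = 336.6 / 185.6 = 1.813

FS = 1.81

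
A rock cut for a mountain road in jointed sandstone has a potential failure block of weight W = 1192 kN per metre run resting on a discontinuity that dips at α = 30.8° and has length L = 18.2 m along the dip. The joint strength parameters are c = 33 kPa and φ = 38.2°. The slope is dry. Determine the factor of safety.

Resolving the block weight along and normal to the plane and applying the Mohr–Coulomb strength on the joint:
N' = W cosα = 1192·cos30.8° = 1023.9 kN/m
Driving force T = W sinα = 1192·sin30.8° = 610.4 kN/m
Resisting force R = c·L + N'·tanφ = 33·18.2 + 1023.9·tan38.2° = 600.6 + 805.7 = 1406.3 kN/m
FS = R / T = 1406.3 / 610.4 = 2.304

FS = 2.30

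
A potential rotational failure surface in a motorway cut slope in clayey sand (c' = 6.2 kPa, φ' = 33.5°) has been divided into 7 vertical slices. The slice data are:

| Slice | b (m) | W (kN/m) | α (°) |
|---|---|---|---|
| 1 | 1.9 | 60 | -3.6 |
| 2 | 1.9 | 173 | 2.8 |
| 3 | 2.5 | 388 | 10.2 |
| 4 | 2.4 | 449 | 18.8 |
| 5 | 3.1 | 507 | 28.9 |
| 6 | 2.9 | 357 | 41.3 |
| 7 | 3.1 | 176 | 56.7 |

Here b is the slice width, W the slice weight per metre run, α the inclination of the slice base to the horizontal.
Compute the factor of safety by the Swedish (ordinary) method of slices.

FS = 1.61

Ordinary method of slices: FS = Σ[c'·Δl_i + (W_i cosα_i)·tanφ'] / Σ W_i sinα_i, with Δl_i = b_i / cosα_i.
Slice 1: Δl = 1.9/cos(-3.6°) = 1.904 m; N'_1 = 60·cos(-3.6°) = 59.9; c'Δl = 11.80; W sinα = -3.8
Slice 2: Δl = 1.9/cos2.8° = 1.902 m; N'_2 = 173·cos2.8° = 172.8; c'Δl = 11.79; W sinα = 8.5
Slice 3: Δl = 2.5/cos10.2° = 2.540 m; N'_3 = 388·cos10.2° = 381.9; c'Δl = 15.75; W sinα = 68.7
Slice 4: Δl = 2.4/cos18.8° = 2.535 m; N'_4 = 449·cos18.8° = 425.0; c'Δl = 15.72; W sinα = 144.7
Slice 5: Δl = 3.1/cos28.9° = 3.541 m; N'_5 = 507·cos28.9° = 443.9; c'Δl = 21.95; W sinα = 245.0
Slice 6: Δl = 2.9/cos41.3° = 3.860 m; N'_6 = 357·cos41.3° = 268.2; c'Δl = 23.93; W sinα = 235.6
Slice 7: Δl = 3.1/cos56.7° = 5.646 m; N'_7 = 176·cos56.7° = 96.6; c'Δl = 35.01; W sinα = 147.1
Σc'Δl = 136.0 kN/m; ΣN' = 1848.3 kN/m; ΣW sinα = 845.8 kN/m
Resisting = 136.0 + 1848.3·tan33.5° = 136.0 + 1223.3 = 1359.3 kN/m
FS = 1359.3 / 845.8 = 1.607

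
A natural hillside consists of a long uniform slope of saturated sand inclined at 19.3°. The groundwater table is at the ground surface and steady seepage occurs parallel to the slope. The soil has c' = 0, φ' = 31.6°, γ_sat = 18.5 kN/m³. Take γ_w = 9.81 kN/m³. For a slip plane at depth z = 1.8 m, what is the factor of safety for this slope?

FS = 0.83

With seepage parallel to the slope and the water table at the surface, the effective normal stress on the slip plane uses the buoyant unit weight γ' = γ_sat − γ_w while the driving shear stress uses γ_sat:
FS = [c' + γ' z cos²β tanφ'] / [γ_sat z sinβ cosβ]
(For c' = 0 this reduces to FS = (γ'/γ_sat)·tanφ'/tanβ.)
γ' = 18.5 − 9.81 = 8.69 kN/m³
Numerator = 0.0 + 8.69·1.8·cos²19.3°·tan31.6° = 0.0 + 8.69·1.8·0.8908·0.6152 = 8.572 kPa
Denominator = 18.5·1.8·sin19.3°·cos19.3° = 18.5·1.8·0.3305·0.9438 = 10.388 kPa
FS = 8.572 / 10.388 = 0.825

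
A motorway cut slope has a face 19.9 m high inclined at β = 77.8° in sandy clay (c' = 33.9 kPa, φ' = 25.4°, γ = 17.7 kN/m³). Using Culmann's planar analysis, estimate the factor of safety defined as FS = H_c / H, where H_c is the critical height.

FS = 0.87

H_c = (4c'/γ) · sinβ cosφ' / [1 − cos(β − φ')]
    = (4·33.9/17.7) · sin77.8°·cos25.4° / [1 − cos52.4°]
    = 7.661 · 0.8829 / 0.3899 = 17.35 m
FS = H_c / H = 17.35 / 19.9 = 0.872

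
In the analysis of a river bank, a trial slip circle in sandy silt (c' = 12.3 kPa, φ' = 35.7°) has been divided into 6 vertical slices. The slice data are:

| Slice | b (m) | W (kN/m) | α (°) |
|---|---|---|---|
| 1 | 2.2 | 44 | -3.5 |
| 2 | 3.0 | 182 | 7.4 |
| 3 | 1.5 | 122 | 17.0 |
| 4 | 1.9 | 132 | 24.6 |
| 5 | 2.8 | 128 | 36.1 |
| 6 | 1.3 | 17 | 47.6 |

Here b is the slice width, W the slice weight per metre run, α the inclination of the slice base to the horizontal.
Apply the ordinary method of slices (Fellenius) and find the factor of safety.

Ordinary method of slices: FS = Σ[c'·Δl_i + (W_i cosα_i)·tanφ'] / Σ W_i sinα_i, with Δl_i = b_i / cosα_i.
Slice 1: Δl = 2.2/cos(-3.5°) = 2.204 m; N'_1 = 44·cos(-3.5°) = 43.9; c'Δl = 27.11; W sinα = -2.7
Slice 2: Δl = 3.0/cos7.4° = 3.025 m; N'_2 = 182·cos7.4° = 180.5; c'Δl = 37.21; W sinα = 23.4
Slice 3: Δl = 1.5/cos17.0° = 1.569 m; N'_3 = 122·cos17.0° = 116.7; c'Δl = 19.29; W sinα = 35.7
Slice 4: Δl = 1.9/cos24.6° = 2.090 m; N'_4 = 132·cos24.6° = 120.0; c'Δl = 25.70; W sinα = 54.9
Slice 5: Δl = 2.8/cos36.1° = 3.465 m; N'_5 = 128·cos36.1° = 103.4; c'Δl = 42.62; W sinα = 75.4
Slice 6: Δl = 1.3/cos47.6° = 1.928 m; N'_6 = 17·cos47.6° = 11.5; c'Δl = 23.71; W sinα = 12.6
Σc'Δl = 175.7 kN/m; ΣN' = 576.0 kN/m; ΣW sinα = 199.3 kN/m
Resisting = 175.7 + 576.0·tan35.7° = 175.7 + 413.9 = 589.5 kN/m
FS = 589.5 / 199.3 = 2.957

FS = 2.96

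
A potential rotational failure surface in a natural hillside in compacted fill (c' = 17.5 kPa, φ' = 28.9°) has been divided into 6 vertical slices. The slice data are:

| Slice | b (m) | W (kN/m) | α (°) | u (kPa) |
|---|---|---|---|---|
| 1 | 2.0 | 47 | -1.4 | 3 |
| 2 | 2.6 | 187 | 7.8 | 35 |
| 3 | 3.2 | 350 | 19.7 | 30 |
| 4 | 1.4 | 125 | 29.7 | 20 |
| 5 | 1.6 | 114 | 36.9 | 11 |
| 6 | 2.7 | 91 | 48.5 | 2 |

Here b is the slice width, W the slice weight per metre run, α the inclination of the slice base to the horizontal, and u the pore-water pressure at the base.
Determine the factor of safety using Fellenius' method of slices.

FS = 1.71

Ordinary method of slices: FS = Σ[c'·Δl_i + (W_i cosα_i − u_i·Δl_i)·tanφ'] / Σ W_i sinα_i, with Δl_i = b_i / cosα_i.
Slice 1: Δl = 2.0/cos(-1.4°) = 2.001 m; N'_1 = 47·cos(-1.4°) − 3·2.001 = 41.0; c'Δl = 35.01; W sinα = -1.1
Slice 2: Δl = 2.6/cos7.8° = 2.624 m; N'_2 = 187·cos7.8° − 35·2.624 = 93.4; c'Δl = 45.92; W sinα = 25.4
Slice 3: Δl = 3.2/cos19.7° = 3.399 m; N'_3 = 350·cos19.7° − 30·3.399 = 227.5; c'Δl = 59.48; W sinα = 118.0
Slice 4: Δl = 1.4/cos29.7° = 1.612 m; N'_4 = 125·cos29.7° − 20·1.612 = 76.3; c'Δl = 28.21; W sinα = 61.9
Slice 5: Δl = 1.6/cos36.9° = 2.001 m; N'_5 = 114·cos36.9° − 11·2.001 = 69.2; c'Δl = 35.01; W sinα = 68.4
Slice 6: Δl = 2.7/cos48.5° = 4.075 m; N'_6 = 91·cos48.5° − 2·4.075 = 52.1; c'Δl = 71.31; W sinα = 68.2
Σc'Δl = 274.9 kN/m; ΣN' = 559.6 kN/m; ΣW sinα = 340.7 kN/m
Resisting = 274.9 + 559.6·tan28.9° = 274.9 + 308.9 = 583.9 kN/m
FS = 583.9 / 340.7 = 1.713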